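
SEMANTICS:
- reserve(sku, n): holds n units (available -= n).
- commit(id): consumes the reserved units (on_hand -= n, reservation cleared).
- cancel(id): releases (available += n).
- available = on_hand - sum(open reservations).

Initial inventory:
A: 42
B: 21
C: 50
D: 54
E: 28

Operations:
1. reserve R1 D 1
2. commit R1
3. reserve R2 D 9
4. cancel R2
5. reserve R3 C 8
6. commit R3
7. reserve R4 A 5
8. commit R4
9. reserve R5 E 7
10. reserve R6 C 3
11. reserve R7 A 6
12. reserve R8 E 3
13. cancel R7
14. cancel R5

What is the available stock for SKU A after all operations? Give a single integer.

Step 1: reserve R1 D 1 -> on_hand[A=42 B=21 C=50 D=54 E=28] avail[A=42 B=21 C=50 D=53 E=28] open={R1}
Step 2: commit R1 -> on_hand[A=42 B=21 C=50 D=53 E=28] avail[A=42 B=21 C=50 D=53 E=28] open={}
Step 3: reserve R2 D 9 -> on_hand[A=42 B=21 C=50 D=53 E=28] avail[A=42 B=21 C=50 D=44 E=28] open={R2}
Step 4: cancel R2 -> on_hand[A=42 B=21 C=50 D=53 E=28] avail[A=42 B=21 C=50 D=53 E=28] open={}
Step 5: reserve R3 C 8 -> on_hand[A=42 B=21 C=50 D=53 E=28] avail[A=42 B=21 C=42 D=53 E=28] open={R3}
Step 6: commit R3 -> on_hand[A=42 B=21 C=42 D=53 E=28] avail[A=42 B=21 C=42 D=53 E=28] open={}
Step 7: reserve R4 A 5 -> on_hand[A=42 B=21 C=42 D=53 E=28] avail[A=37 B=21 C=42 D=53 E=28] open={R4}
Step 8: commit R4 -> on_hand[A=37 B=21 C=42 D=53 E=28] avail[A=37 B=21 C=42 D=53 E=28] open={}
Step 9: reserve R5 E 7 -> on_hand[A=37 B=21 C=42 D=53 E=28] avail[A=37 B=21 C=42 D=53 E=21] open={R5}
Step 10: reserve R6 C 3 -> on_hand[A=37 B=21 C=42 D=53 E=28] avail[A=37 B=21 C=39 D=53 E=21] open={R5,R6}
Step 11: reserve R7 A 6 -> on_hand[A=37 B=21 C=42 D=53 E=28] avail[A=31 B=21 C=39 D=53 E=21] open={R5,R6,R7}
Step 12: reserve R8 E 3 -> on_hand[A=37 B=21 C=42 D=53 E=28] avail[A=31 B=21 C=39 D=53 E=18] open={R5,R6,R7,R8}
Step 13: cancel R7 -> on_hand[A=37 B=21 C=42 D=53 E=28] avail[A=37 B=21 C=39 D=53 E=18] open={R5,R6,R8}
Step 14: cancel R5 -> on_hand[A=37 B=21 C=42 D=53 E=28] avail[A=37 B=21 C=39 D=53 E=25] open={R6,R8}
Final available[A] = 37

Answer: 37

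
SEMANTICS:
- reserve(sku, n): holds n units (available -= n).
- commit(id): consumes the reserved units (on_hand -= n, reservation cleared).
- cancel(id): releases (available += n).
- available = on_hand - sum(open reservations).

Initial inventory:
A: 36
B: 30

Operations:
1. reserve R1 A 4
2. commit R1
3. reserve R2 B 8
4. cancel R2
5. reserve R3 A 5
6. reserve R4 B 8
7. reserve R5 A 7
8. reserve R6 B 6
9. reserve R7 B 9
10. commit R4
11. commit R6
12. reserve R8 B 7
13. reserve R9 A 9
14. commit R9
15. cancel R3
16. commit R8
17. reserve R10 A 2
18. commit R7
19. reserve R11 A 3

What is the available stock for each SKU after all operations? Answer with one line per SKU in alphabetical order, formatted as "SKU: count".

Answer: A: 11
B: 0

Derivation:
Step 1: reserve R1 A 4 -> on_hand[A=36 B=30] avail[A=32 B=30] open={R1}
Step 2: commit R1 -> on_hand[A=32 B=30] avail[A=32 B=30] open={}
Step 3: reserve R2 B 8 -> on_hand[A=32 B=30] avail[A=32 B=22] open={R2}
Step 4: cancel R2 -> on_hand[A=32 B=30] avail[A=32 B=30] open={}
Step 5: reserve R3 A 5 -> on_hand[A=32 B=30] avail[A=27 B=30] open={R3}
Step 6: reserve R4 B 8 -> on_hand[A=32 B=30] avail[A=27 B=22] open={R3,R4}
Step 7: reserve R5 A 7 -> on_hand[A=32 B=30] avail[A=20 B=22] open={R3,R4,R5}
Step 8: reserve R6 B 6 -> on_hand[A=32 B=30] avail[A=20 B=16] open={R3,R4,R5,R6}
Step 9: reserve R7 B 9 -> on_hand[A=32 B=30] avail[A=20 B=7] open={R3,R4,R5,R6,R7}
Step 10: commit R4 -> on_hand[A=32 B=22] avail[A=20 B=7] open={R3,R5,R6,R7}
Step 11: commit R6 -> on_hand[A=32 B=16] avail[A=20 B=7] open={R3,R5,R7}
Step 12: reserve R8 B 7 -> on_hand[A=32 B=16] avail[A=20 B=0] open={R3,R5,R7,R8}
Step 13: reserve R9 A 9 -> on_hand[A=32 B=16] avail[A=11 B=0] open={R3,R5,R7,R8,R9}
Step 14: commit R9 -> on_hand[A=23 B=16] avail[A=11 B=0] open={R3,R5,R7,R8}
Step 15: cancel R3 -> on_hand[A=23 B=16] avail[A=16 B=0] open={R5,R7,R8}
Step 16: commit R8 -> on_hand[A=23 B=9] avail[A=16 B=0] open={R5,R7}
Step 17: reserve R10 A 2 -> on_hand[A=23 B=9] avail[A=14 B=0] open={R10,R5,R7}
Step 18: commit R7 -> on_hand[A=23 B=0] avail[A=14 B=0] open={R10,R5}
Step 19: reserve R11 A 3 -> on_hand[A=23 B=0] avail[A=11 B=0] open={R10,R11,R5}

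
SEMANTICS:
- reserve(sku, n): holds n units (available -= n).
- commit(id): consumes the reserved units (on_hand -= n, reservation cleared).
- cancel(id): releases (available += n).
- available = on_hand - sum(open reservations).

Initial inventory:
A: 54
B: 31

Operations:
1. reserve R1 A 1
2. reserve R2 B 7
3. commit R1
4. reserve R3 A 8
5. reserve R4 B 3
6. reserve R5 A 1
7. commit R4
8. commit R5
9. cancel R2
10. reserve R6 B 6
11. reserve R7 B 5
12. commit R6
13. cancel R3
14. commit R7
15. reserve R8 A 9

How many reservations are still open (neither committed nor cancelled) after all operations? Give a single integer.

Step 1: reserve R1 A 1 -> on_hand[A=54 B=31] avail[A=53 B=31] open={R1}
Step 2: reserve R2 B 7 -> on_hand[A=54 B=31] avail[A=53 B=24] open={R1,R2}
Step 3: commit R1 -> on_hand[A=53 B=31] avail[A=53 B=24] open={R2}
Step 4: reserve R3 A 8 -> on_hand[A=53 B=31] avail[A=45 B=24] open={R2,R3}
Step 5: reserve R4 B 3 -> on_hand[A=53 B=31] avail[A=45 B=21] open={R2,R3,R4}
Step 6: reserve R5 A 1 -> on_hand[A=53 B=31] avail[A=44 B=21] open={R2,R3,R4,R5}
Step 7: commit R4 -> on_hand[A=53 B=28] avail[A=44 B=21] open={R2,R3,R5}
Step 8: commit R5 -> on_hand[A=52 B=28] avail[A=44 B=21] open={R2,R3}
Step 9: cancel R2 -> on_hand[A=52 B=28] avail[A=44 B=28] open={R3}
Step 10: reserve R6 B 6 -> on_hand[A=52 B=28] avail[A=44 B=22] open={R3,R6}
Step 11: reserve R7 B 5 -> on_hand[A=52 B=28] avail[A=44 B=17] open={R3,R6,R7}
Step 12: commit R6 -> on_hand[A=52 B=22] avail[A=44 B=17] open={R3,R7}
Step 13: cancel R3 -> on_hand[A=52 B=22] avail[A=52 B=17] open={R7}
Step 14: commit R7 -> on_hand[A=52 B=17] avail[A=52 B=17] open={}
Step 15: reserve R8 A 9 -> on_hand[A=52 B=17] avail[A=43 B=17] open={R8}
Open reservations: ['R8'] -> 1

Answer: 1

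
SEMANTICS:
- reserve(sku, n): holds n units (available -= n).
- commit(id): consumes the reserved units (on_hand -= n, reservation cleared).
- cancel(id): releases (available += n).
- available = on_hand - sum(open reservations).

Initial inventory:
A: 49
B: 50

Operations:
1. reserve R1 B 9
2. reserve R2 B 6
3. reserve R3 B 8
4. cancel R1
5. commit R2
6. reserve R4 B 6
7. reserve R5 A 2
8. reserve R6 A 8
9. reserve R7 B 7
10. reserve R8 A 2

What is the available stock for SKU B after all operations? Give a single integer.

Answer: 23

Derivation:
Step 1: reserve R1 B 9 -> on_hand[A=49 B=50] avail[A=49 B=41] open={R1}
Step 2: reserve R2 B 6 -> on_hand[A=49 B=50] avail[A=49 B=35] open={R1,R2}
Step 3: reserve R3 B 8 -> on_hand[A=49 B=50] avail[A=49 B=27] open={R1,R2,R3}
Step 4: cancel R1 -> on_hand[A=49 B=50] avail[A=49 B=36] open={R2,R3}
Step 5: commit R2 -> on_hand[A=49 B=44] avail[A=49 B=36] open={R3}
Step 6: reserve R4 B 6 -> on_hand[A=49 B=44] avail[A=49 B=30] open={R3,R4}
Step 7: reserve R5 A 2 -> on_hand[A=49 B=44] avail[A=47 B=30] open={R3,R4,R5}
Step 8: reserve R6 A 8 -> on_hand[A=49 B=44] avail[A=39 B=30] open={R3,R4,R5,R6}
Step 9: reserve R7 B 7 -> on_hand[A=49 B=44] avail[A=39 B=23] open={R3,R4,R5,R6,R7}
Step 10: reserve R8 A 2 -> on_hand[A=49 B=44] avail[A=37 B=23] open={R3,R4,R5,R6,R7,R8}
Final available[B] = 23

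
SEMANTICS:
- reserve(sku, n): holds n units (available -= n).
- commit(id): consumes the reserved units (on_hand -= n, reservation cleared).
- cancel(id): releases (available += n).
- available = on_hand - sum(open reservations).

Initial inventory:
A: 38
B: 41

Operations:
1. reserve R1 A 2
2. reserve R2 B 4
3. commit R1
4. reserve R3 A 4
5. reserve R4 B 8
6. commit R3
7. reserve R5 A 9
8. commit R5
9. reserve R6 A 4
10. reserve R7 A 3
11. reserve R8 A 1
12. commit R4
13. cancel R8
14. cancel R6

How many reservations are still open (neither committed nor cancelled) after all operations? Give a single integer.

Answer: 2

Derivation:
Step 1: reserve R1 A 2 -> on_hand[A=38 B=41] avail[A=36 B=41] open={R1}
Step 2: reserve R2 B 4 -> on_hand[A=38 B=41] avail[A=36 B=37] open={R1,R2}
Step 3: commit R1 -> on_hand[A=36 B=41] avail[A=36 B=37] open={R2}
Step 4: reserve R3 A 4 -> on_hand[A=36 B=41] avail[A=32 B=37] open={R2,R3}
Step 5: reserve R4 B 8 -> on_hand[A=36 B=41] avail[A=32 B=29] open={R2,R3,R4}
Step 6: commit R3 -> on_hand[A=32 B=41] avail[A=32 B=29] open={R2,R4}
Step 7: reserve R5 A 9 -> on_hand[A=32 B=41] avail[A=23 B=29] open={R2,R4,R5}
Step 8: commit R5 -> on_hand[A=23 B=41] avail[A=23 B=29] open={R2,R4}
Step 9: reserve R6 A 4 -> on_hand[A=23 B=41] avail[A=19 B=29] open={R2,R4,R6}
Step 10: reserve R7 A 3 -> on_hand[A=23 B=41] avail[A=16 B=29] open={R2,R4,R6,R7}
Step 11: reserve R8 A 1 -> on_hand[A=23 B=41] avail[A=15 B=29] open={R2,R4,R6,R7,R8}
Step 12: commit R4 -> on_hand[A=23 B=33] avail[A=15 B=29] open={R2,R6,R7,R8}
Step 13: cancel R8 -> on_hand[A=23 B=33] avail[A=16 B=29] open={R2,R6,R7}
Step 14: cancel R6 -> on_hand[A=23 B=33] avail[A=20 B=29] open={R2,R7}
Open reservations: ['R2', 'R7'] -> 2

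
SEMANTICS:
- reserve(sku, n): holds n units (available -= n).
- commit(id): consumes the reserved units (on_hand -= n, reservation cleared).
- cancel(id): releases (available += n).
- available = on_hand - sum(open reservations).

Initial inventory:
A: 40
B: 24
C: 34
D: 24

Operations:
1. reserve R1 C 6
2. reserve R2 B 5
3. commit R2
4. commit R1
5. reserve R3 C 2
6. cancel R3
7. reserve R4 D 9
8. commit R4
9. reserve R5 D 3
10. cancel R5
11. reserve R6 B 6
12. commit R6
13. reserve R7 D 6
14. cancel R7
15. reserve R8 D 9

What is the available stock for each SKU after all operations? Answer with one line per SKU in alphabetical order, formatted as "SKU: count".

Step 1: reserve R1 C 6 -> on_hand[A=40 B=24 C=34 D=24] avail[A=40 B=24 C=28 D=24] open={R1}
Step 2: reserve R2 B 5 -> on_hand[A=40 B=24 C=34 D=24] avail[A=40 B=19 C=28 D=24] open={R1,R2}
Step 3: commit R2 -> on_hand[A=40 B=19 C=34 D=24] avail[A=40 B=19 C=28 D=24] open={R1}
Step 4: commit R1 -> on_hand[A=40 B=19 C=28 D=24] avail[A=40 B=19 C=28 D=24] open={}
Step 5: reserve R3 C 2 -> on_hand[A=40 B=19 C=28 D=24] avail[A=40 B=19 C=26 D=24] open={R3}
Step 6: cancel R3 -> on_hand[A=40 B=19 C=28 D=24] avail[A=40 B=19 C=28 D=24] open={}
Step 7: reserve R4 D 9 -> on_hand[A=40 B=19 C=28 D=24] avail[A=40 B=19 C=28 D=15] open={R4}
Step 8: commit R4 -> on_hand[A=40 B=19 C=28 D=15] avail[A=40 B=19 C=28 D=15] open={}
Step 9: reserve R5 D 3 -> on_hand[A=40 B=19 C=28 D=15] avail[A=40 B=19 C=28 D=12] open={R5}
Step 10: cancel R5 -> on_hand[A=40 B=19 C=28 D=15] avail[A=40 B=19 C=28 D=15] open={}
Step 11: reserve R6 B 6 -> on_hand[A=40 B=19 C=28 D=15] avail[A=40 B=13 C=28 D=15] open={R6}
Step 12: commit R6 -> on_hand[A=40 B=13 C=28 D=15] avail[A=40 B=13 C=28 D=15] open={}
Step 13: reserve R7 D 6 -> on_hand[A=40 B=13 C=28 D=15] avail[A=40 B=13 C=28 D=9] open={R7}
Step 14: cancel R7 -> on_hand[A=40 B=13 C=28 D=15] avail[A=40 B=13 C=28 D=15] open={}
Step 15: reserve R8 D 9 -> on_hand[A=40 B=13 C=28 D=15] avail[A=40 B=13 C=28 D=6] open={R8}

Answer: A: 40
B: 13
C: 28
D: 6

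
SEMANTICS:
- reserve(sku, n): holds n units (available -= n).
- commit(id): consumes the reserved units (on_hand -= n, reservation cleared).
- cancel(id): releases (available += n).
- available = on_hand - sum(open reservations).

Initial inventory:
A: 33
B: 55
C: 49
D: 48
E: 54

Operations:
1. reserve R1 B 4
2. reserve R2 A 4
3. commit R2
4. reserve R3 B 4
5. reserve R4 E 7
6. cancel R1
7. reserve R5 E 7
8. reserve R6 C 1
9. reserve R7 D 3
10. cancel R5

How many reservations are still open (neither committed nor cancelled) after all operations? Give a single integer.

Answer: 4

Derivation:
Step 1: reserve R1 B 4 -> on_hand[A=33 B=55 C=49 D=48 E=54] avail[A=33 B=51 C=49 D=48 E=54] open={R1}
Step 2: reserve R2 A 4 -> on_hand[A=33 B=55 C=49 D=48 E=54] avail[A=29 B=51 C=49 D=48 E=54] open={R1,R2}
Step 3: commit R2 -> on_hand[A=29 B=55 C=49 D=48 E=54] avail[A=29 B=51 C=49 D=48 E=54] open={R1}
Step 4: reserve R3 B 4 -> on_hand[A=29 B=55 C=49 D=48 E=54] avail[A=29 B=47 C=49 D=48 E=54] open={R1,R3}
Step 5: reserve R4 E 7 -> on_hand[A=29 B=55 C=49 D=48 E=54] avail[A=29 B=47 C=49 D=48 E=47] open={R1,R3,R4}
Step 6: cancel R1 -> on_hand[A=29 B=55 C=49 D=48 E=54] avail[A=29 B=51 C=49 D=48 E=47] open={R3,R4}
Step 7: reserve R5 E 7 -> on_hand[A=29 B=55 C=49 D=48 E=54] avail[A=29 B=51 C=49 D=48 E=40] open={R3,R4,R5}
Step 8: reserve R6 C 1 -> on_hand[A=29 B=55 C=49 D=48 E=54] avail[A=29 B=51 C=48 D=48 E=40] open={R3,R4,R5,R6}
Step 9: reserve R7 D 3 -> on_hand[A=29 B=55 C=49 D=48 E=54] avail[A=29 B=51 C=48 D=45 E=40] open={R3,R4,R5,R6,R7}
Step 10: cancel R5 -> on_hand[A=29 B=55 C=49 D=48 E=54] avail[A=29 B=51 C=48 D=45 E=47] open={R3,R4,R6,R7}
Open reservations: ['R3', 'R4', 'R6', 'R7'] -> 4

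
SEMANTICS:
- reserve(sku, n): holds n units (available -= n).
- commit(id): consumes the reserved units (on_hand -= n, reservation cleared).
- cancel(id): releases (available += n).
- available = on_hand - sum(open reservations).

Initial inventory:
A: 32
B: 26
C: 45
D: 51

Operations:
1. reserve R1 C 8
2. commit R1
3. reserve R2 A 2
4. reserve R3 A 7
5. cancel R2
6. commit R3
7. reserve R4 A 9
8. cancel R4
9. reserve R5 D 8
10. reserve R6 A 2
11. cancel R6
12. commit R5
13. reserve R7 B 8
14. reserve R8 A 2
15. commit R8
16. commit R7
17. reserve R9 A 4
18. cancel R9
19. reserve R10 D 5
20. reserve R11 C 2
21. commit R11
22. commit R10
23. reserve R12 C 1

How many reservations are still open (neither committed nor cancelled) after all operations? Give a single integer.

Step 1: reserve R1 C 8 -> on_hand[A=32 B=26 C=45 D=51] avail[A=32 B=26 C=37 D=51] open={R1}
Step 2: commit R1 -> on_hand[A=32 B=26 C=37 D=51] avail[A=32 B=26 C=37 D=51] open={}
Step 3: reserve R2 A 2 -> on_hand[A=32 B=26 C=37 D=51] avail[A=30 B=26 C=37 D=51] open={R2}
Step 4: reserve R3 A 7 -> on_hand[A=32 B=26 C=37 D=51] avail[A=23 B=26 C=37 D=51] open={R2,R3}
Step 5: cancel R2 -> on_hand[A=32 B=26 C=37 D=51] avail[A=25 B=26 C=37 D=51] open={R3}
Step 6: commit R3 -> on_hand[A=25 B=26 C=37 D=51] avail[A=25 B=26 C=37 D=51] open={}
Step 7: reserve R4 A 9 -> on_hand[A=25 B=26 C=37 D=51] avail[A=16 B=26 C=37 D=51] open={R4}
Step 8: cancel R4 -> on_hand[A=25 B=26 C=37 D=51] avail[A=25 B=26 C=37 D=51] open={}
Step 9: reserve R5 D 8 -> on_hand[A=25 B=26 C=37 D=51] avail[A=25 B=26 C=37 D=43] open={R5}
Step 10: reserve R6 A 2 -> on_hand[A=25 B=26 C=37 D=51] avail[A=23 B=26 C=37 D=43] open={R5,R6}
Step 11: cancel R6 -> on_hand[A=25 B=26 C=37 D=51] avail[A=25 B=26 C=37 D=43] open={R5}
Step 12: commit R5 -> on_hand[A=25 B=26 C=37 D=43] avail[A=25 B=26 C=37 D=43] open={}
Step 13: reserve R7 B 8 -> on_hand[A=25 B=26 C=37 D=43] avail[A=25 B=18 C=37 D=43] open={R7}
Step 14: reserve R8 A 2 -> on_hand[A=25 B=26 C=37 D=43] avail[A=23 B=18 C=37 D=43] open={R7,R8}
Step 15: commit R8 -> on_hand[A=23 B=26 C=37 D=43] avail[A=23 B=18 C=37 D=43] open={R7}
Step 16: commit R7 -> on_hand[A=23 B=18 C=37 D=43] avail[A=23 B=18 C=37 D=43] open={}
Step 17: reserve R9 A 4 -> on_hand[A=23 B=18 C=37 D=43] avail[A=19 B=18 C=37 D=43] open={R9}
Step 18: cancel R9 -> on_hand[A=23 B=18 C=37 D=43] avail[A=23 B=18 C=37 D=43] open={}
Step 19: reserve R10 D 5 -> on_hand[A=23 B=18 C=37 D=43] avail[A=23 B=18 C=37 D=38] open={R10}
Step 20: reserve R11 C 2 -> on_hand[A=23 B=18 C=37 D=43] avail[A=23 B=18 C=35 D=38] open={R10,R11}
Step 21: commit R11 -> on_hand[A=23 B=18 C=35 D=43] avail[A=23 B=18 C=35 D=38] open={R10}
Step 22: commit R10 -> on_hand[A=23 B=18 C=35 D=38] avail[A=23 B=18 C=35 D=38] open={}
Step 23: reserve R12 C 1 -> on_hand[A=23 B=18 C=35 D=38] avail[A=23 B=18 C=34 D=38] open={R12}
Open reservations: ['R12'] -> 1

Answer: 1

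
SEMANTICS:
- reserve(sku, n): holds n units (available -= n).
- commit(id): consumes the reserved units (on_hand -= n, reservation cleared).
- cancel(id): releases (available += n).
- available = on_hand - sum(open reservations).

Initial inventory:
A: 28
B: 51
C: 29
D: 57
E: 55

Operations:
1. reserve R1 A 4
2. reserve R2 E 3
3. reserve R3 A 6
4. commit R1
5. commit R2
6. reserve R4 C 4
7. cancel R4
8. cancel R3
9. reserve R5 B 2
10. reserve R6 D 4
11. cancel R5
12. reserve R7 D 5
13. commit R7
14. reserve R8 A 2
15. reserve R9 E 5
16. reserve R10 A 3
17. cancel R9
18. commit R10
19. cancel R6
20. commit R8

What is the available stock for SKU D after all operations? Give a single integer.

Step 1: reserve R1 A 4 -> on_hand[A=28 B=51 C=29 D=57 E=55] avail[A=24 B=51 C=29 D=57 E=55] open={R1}
Step 2: reserve R2 E 3 -> on_hand[A=28 B=51 C=29 D=57 E=55] avail[A=24 B=51 C=29 D=57 E=52] open={R1,R2}
Step 3: reserve R3 A 6 -> on_hand[A=28 B=51 C=29 D=57 E=55] avail[A=18 B=51 C=29 D=57 E=52] open={R1,R2,R3}
Step 4: commit R1 -> on_hand[A=24 B=51 C=29 D=57 E=55] avail[A=18 B=51 C=29 D=57 E=52] open={R2,R3}
Step 5: commit R2 -> on_hand[A=24 B=51 C=29 D=57 E=52] avail[A=18 B=51 C=29 D=57 E=52] open={R3}
Step 6: reserve R4 C 4 -> on_hand[A=24 B=51 C=29 D=57 E=52] avail[A=18 B=51 C=25 D=57 E=52] open={R3,R4}
Step 7: cancel R4 -> on_hand[A=24 B=51 C=29 D=57 E=52] avail[A=18 B=51 C=29 D=57 E=52] open={R3}
Step 8: cancel R3 -> on_hand[A=24 B=51 C=29 D=57 E=52] avail[A=24 B=51 C=29 D=57 E=52] open={}
Step 9: reserve R5 B 2 -> on_hand[A=24 B=51 C=29 D=57 E=52] avail[A=24 B=49 C=29 D=57 E=52] open={R5}
Step 10: reserve R6 D 4 -> on_hand[A=24 B=51 C=29 D=57 E=52] avail[A=24 B=49 C=29 D=53 E=52] open={R5,R6}
Step 11: cancel R5 -> on_hand[A=24 B=51 C=29 D=57 E=52] avail[A=24 B=51 C=29 D=53 E=52] open={R6}
Step 12: reserve R7 D 5 -> on_hand[A=24 B=51 C=29 D=57 E=52] avail[A=24 B=51 C=29 D=48 E=52] open={R6,R7}
Step 13: commit R7 -> on_hand[A=24 B=51 C=29 D=52 E=52] avail[A=24 B=51 C=29 D=48 E=52] open={R6}
Step 14: reserve R8 A 2 -> on_hand[A=24 B=51 C=29 D=52 E=52] avail[A=22 B=51 C=29 D=48 E=52] open={R6,R8}
Step 15: reserve R9 E 5 -> on_hand[A=24 B=51 C=29 D=52 E=52] avail[A=22 B=51 C=29 D=48 E=47] open={R6,R8,R9}
Step 16: reserve R10 A 3 -> on_hand[A=24 B=51 C=29 D=52 E=52] avail[A=19 B=51 C=29 D=48 E=47] open={R10,R6,R8,R9}
Step 17: cancel R9 -> on_hand[A=24 B=51 C=29 D=52 E=52] avail[A=19 B=51 C=29 D=48 E=52] open={R10,R6,R8}
Step 18: commit R10 -> on_hand[A=21 B=51 C=29 D=52 E=52] avail[A=19 B=51 C=29 D=48 E=52] open={R6,R8}
Step 19: cancel R6 -> on_hand[A=21 B=51 C=29 D=52 E=52] avail[A=19 B=51 C=29 D=52 E=52] open={R8}
Step 20: commit R8 -> on_hand[A=19 B=51 C=29 D=52 E=52] avail[A=19 B=51 C=29 D=52 E=52] open={}
Final available[D] = 52

Answer: 52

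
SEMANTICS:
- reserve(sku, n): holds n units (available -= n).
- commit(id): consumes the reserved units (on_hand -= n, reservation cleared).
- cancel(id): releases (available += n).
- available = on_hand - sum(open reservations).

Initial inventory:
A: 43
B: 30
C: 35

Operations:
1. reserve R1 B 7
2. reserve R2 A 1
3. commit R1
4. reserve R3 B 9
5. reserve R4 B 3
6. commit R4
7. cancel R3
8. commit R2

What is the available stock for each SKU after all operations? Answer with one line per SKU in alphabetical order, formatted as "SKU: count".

Step 1: reserve R1 B 7 -> on_hand[A=43 B=30 C=35] avail[A=43 B=23 C=35] open={R1}
Step 2: reserve R2 A 1 -> on_hand[A=43 B=30 C=35] avail[A=42 B=23 C=35] open={R1,R2}
Step 3: commit R1 -> on_hand[A=43 B=23 C=35] avail[A=42 B=23 C=35] open={R2}
Step 4: reserve R3 B 9 -> on_hand[A=43 B=23 C=35] avail[A=42 B=14 C=35] open={R2,R3}
Step 5: reserve R4 B 3 -> on_hand[A=43 B=23 C=35] avail[A=42 B=11 C=35] open={R2,R3,R4}
Step 6: commit R4 -> on_hand[A=43 B=20 C=35] avail[A=42 B=11 C=35] open={R2,R3}
Step 7: cancel R3 -> on_hand[A=43 B=20 C=35] avail[A=42 B=20 C=35] open={R2}
Step 8: commit R2 -> on_hand[A=42 B=20 C=35] avail[A=42 B=20 C=35] open={}

Answer: A: 42
B: 20
C: 35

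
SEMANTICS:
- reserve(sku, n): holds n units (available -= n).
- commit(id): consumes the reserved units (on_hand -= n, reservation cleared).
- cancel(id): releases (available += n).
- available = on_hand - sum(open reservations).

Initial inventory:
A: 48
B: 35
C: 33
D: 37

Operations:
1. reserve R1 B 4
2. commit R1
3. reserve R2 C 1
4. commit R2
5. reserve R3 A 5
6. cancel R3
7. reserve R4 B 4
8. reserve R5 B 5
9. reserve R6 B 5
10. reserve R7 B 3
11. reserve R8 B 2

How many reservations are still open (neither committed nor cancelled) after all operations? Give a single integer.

Step 1: reserve R1 B 4 -> on_hand[A=48 B=35 C=33 D=37] avail[A=48 B=31 C=33 D=37] open={R1}
Step 2: commit R1 -> on_hand[A=48 B=31 C=33 D=37] avail[A=48 B=31 C=33 D=37] open={}
Step 3: reserve R2 C 1 -> on_hand[A=48 B=31 C=33 D=37] avail[A=48 B=31 C=32 D=37] open={R2}
Step 4: commit R2 -> on_hand[A=48 B=31 C=32 D=37] avail[A=48 B=31 C=32 D=37] open={}
Step 5: reserve R3 A 5 -> on_hand[A=48 B=31 C=32 D=37] avail[A=43 B=31 C=32 D=37] open={R3}
Step 6: cancel R3 -> on_hand[A=48 B=31 C=32 D=37] avail[A=48 B=31 C=32 D=37] open={}
Step 7: reserve R4 B 4 -> on_hand[A=48 B=31 C=32 D=37] avail[A=48 B=27 C=32 D=37] open={R4}
Step 8: reserve R5 B 5 -> on_hand[A=48 B=31 C=32 D=37] avail[A=48 B=22 C=32 D=37] open={R4,R5}
Step 9: reserve R6 B 5 -> on_hand[A=48 B=31 C=32 D=37] avail[A=48 B=17 C=32 D=37] open={R4,R5,R6}
Step 10: reserve R7 B 3 -> on_hand[A=48 B=31 C=32 D=37] avail[A=48 B=14 C=32 D=37] open={R4,R5,R6,R7}
Step 11: reserve R8 B 2 -> on_hand[A=48 B=31 C=32 D=37] avail[A=48 B=12 C=32 D=37] open={R4,R5,R6,R7,R8}
Open reservations: ['R4', 'R5', 'R6', 'R7', 'R8'] -> 5

Answer: 5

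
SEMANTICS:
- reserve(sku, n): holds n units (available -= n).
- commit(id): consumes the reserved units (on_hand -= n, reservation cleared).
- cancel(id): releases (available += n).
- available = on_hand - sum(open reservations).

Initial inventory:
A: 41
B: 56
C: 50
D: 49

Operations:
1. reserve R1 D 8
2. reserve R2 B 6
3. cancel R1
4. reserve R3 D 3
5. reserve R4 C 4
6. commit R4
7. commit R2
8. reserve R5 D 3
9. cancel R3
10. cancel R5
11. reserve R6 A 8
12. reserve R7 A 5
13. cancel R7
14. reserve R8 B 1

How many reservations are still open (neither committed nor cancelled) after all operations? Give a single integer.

Step 1: reserve R1 D 8 -> on_hand[A=41 B=56 C=50 D=49] avail[A=41 B=56 C=50 D=41] open={R1}
Step 2: reserve R2 B 6 -> on_hand[A=41 B=56 C=50 D=49] avail[A=41 B=50 C=50 D=41] open={R1,R2}
Step 3: cancel R1 -> on_hand[A=41 B=56 C=50 D=49] avail[A=41 B=50 C=50 D=49] open={R2}
Step 4: reserve R3 D 3 -> on_hand[A=41 B=56 C=50 D=49] avail[A=41 B=50 C=50 D=46] open={R2,R3}
Step 5: reserve R4 C 4 -> on_hand[A=41 B=56 C=50 D=49] avail[A=41 B=50 C=46 D=46] open={R2,R3,R4}
Step 6: commit R4 -> on_hand[A=41 B=56 C=46 D=49] avail[A=41 B=50 C=46 D=46] open={R2,R3}
Step 7: commit R2 -> on_hand[A=41 B=50 C=46 D=49] avail[A=41 B=50 C=46 D=46] open={R3}
Step 8: reserve R5 D 3 -> on_hand[A=41 B=50 C=46 D=49] avail[A=41 B=50 C=46 D=43] open={R3,R5}
Step 9: cancel R3 -> on_hand[A=41 B=50 C=46 D=49] avail[A=41 B=50 C=46 D=46] open={R5}
Step 10: cancel R5 -> on_hand[A=41 B=50 C=46 D=49] avail[A=41 B=50 C=46 D=49] open={}
Step 11: reserve R6 A 8 -> on_hand[A=41 B=50 C=46 D=49] avail[A=33 B=50 C=46 D=49] open={R6}
Step 12: reserve R7 A 5 -> on_hand[A=41 B=50 C=46 D=49] avail[A=28 B=50 C=46 D=49] open={R6,R7}
Step 13: cancel R7 -> on_hand[A=41 B=50 C=46 D=49] avail[A=33 B=50 C=46 D=49] open={R6}
Step 14: reserve R8 B 1 -> on_hand[A=41 B=50 C=46 D=49] avail[A=33 B=49 C=46 D=49] open={R6,R8}
Open reservations: ['R6', 'R8'] -> 2

Answer: 2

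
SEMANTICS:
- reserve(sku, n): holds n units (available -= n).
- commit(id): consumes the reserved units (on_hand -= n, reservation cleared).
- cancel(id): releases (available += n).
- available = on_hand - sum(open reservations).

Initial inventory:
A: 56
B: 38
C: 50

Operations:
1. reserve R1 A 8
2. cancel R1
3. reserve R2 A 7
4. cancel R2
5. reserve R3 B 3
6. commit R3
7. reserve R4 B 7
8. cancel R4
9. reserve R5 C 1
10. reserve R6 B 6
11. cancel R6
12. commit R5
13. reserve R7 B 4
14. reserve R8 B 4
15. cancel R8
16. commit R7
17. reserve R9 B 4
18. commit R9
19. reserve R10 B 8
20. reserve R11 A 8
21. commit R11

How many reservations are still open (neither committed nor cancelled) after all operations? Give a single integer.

Answer: 1

Derivation:
Step 1: reserve R1 A 8 -> on_hand[A=56 B=38 C=50] avail[A=48 B=38 C=50] open={R1}
Step 2: cancel R1 -> on_hand[A=56 B=38 C=50] avail[A=56 B=38 C=50] open={}
Step 3: reserve R2 A 7 -> on_hand[A=56 B=38 C=50] avail[A=49 B=38 C=50] open={R2}
Step 4: cancel R2 -> on_hand[A=56 B=38 C=50] avail[A=56 B=38 C=50] open={}
Step 5: reserve R3 B 3 -> on_hand[A=56 B=38 C=50] avail[A=56 B=35 C=50] open={R3}
Step 6: commit R3 -> on_hand[A=56 B=35 C=50] avail[A=56 B=35 C=50] open={}
Step 7: reserve R4 B 7 -> on_hand[A=56 B=35 C=50] avail[A=56 B=28 C=50] open={R4}
Step 8: cancel R4 -> on_hand[A=56 B=35 C=50] avail[A=56 B=35 C=50] open={}
Step 9: reserve R5 C 1 -> on_hand[A=56 B=35 C=50] avail[A=56 B=35 C=49] open={R5}
Step 10: reserve R6 B 6 -> on_hand[A=56 B=35 C=50] avail[A=56 B=29 C=49] open={R5,R6}
Step 11: cancel R6 -> on_hand[A=56 B=35 C=50] avail[A=56 B=35 C=49] open={R5}
Step 12: commit R5 -> on_hand[A=56 B=35 C=49] avail[A=56 B=35 C=49] open={}
Step 13: reserve R7 B 4 -> on_hand[A=56 B=35 C=49] avail[A=56 B=31 C=49] open={R7}
Step 14: reserve R8 B 4 -> on_hand[A=56 B=35 C=49] avail[A=56 B=27 C=49] open={R7,R8}
Step 15: cancel R8 -> on_hand[A=56 B=35 C=49] avail[A=56 B=31 C=49] open={R7}
Step 16: commit R7 -> on_hand[A=56 B=31 C=49] avail[A=56 B=31 C=49] open={}
Step 17: reserve R9 B 4 -> on_hand[A=56 B=31 C=49] avail[A=56 B=27 C=49] open={R9}
Step 18: commit R9 -> on_hand[A=56 B=27 C=49] avail[A=56 B=27 C=49] open={}
Step 19: reserve R10 B 8 -> on_hand[A=56 B=27 C=49] avail[A=56 B=19 C=49] open={R10}
Step 20: reserve R11 A 8 -> on_hand[A=56 B=27 C=49] avail[A=48 B=19 C=49] open={R10,R11}
Step 21: commit R11 -> on_hand[A=48 B=27 C=49] avail[A=48 B=19 C=49] open={R10}
Open reservations: ['R10'] -> 1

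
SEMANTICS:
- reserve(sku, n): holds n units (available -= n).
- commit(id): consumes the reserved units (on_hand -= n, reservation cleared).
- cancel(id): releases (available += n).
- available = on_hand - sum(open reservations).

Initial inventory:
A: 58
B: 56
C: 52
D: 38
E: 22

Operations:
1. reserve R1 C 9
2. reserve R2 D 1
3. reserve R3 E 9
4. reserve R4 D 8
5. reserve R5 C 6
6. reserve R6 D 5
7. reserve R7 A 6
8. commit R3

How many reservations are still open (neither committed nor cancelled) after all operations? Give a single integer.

Step 1: reserve R1 C 9 -> on_hand[A=58 B=56 C=52 D=38 E=22] avail[A=58 B=56 C=43 D=38 E=22] open={R1}
Step 2: reserve R2 D 1 -> on_hand[A=58 B=56 C=52 D=38 E=22] avail[A=58 B=56 C=43 D=37 E=22] open={R1,R2}
Step 3: reserve R3 E 9 -> on_hand[A=58 B=56 C=52 D=38 E=22] avail[A=58 B=56 C=43 D=37 E=13] open={R1,R2,R3}
Step 4: reserve R4 D 8 -> on_hand[A=58 B=56 C=52 D=38 E=22] avail[A=58 B=56 C=43 D=29 E=13] open={R1,R2,R3,R4}
Step 5: reserve R5 C 6 -> on_hand[A=58 B=56 C=52 D=38 E=22] avail[A=58 B=56 C=37 D=29 E=13] open={R1,R2,R3,R4,R5}
Step 6: reserve R6 D 5 -> on_hand[A=58 B=56 C=52 D=38 E=22] avail[A=58 B=56 C=37 D=24 E=13] open={R1,R2,R3,R4,R5,R6}
Step 7: reserve R7 A 6 -> on_hand[A=58 B=56 C=52 D=38 E=22] avail[A=52 B=56 C=37 D=24 E=13] open={R1,R2,R3,R4,R5,R6,R7}
Step 8: commit R3 -> on_hand[A=58 B=56 C=52 D=38 E=13] avail[A=52 B=56 C=37 D=24 E=13] open={R1,R2,R4,R5,R6,R7}
Open reservations: ['R1', 'R2', 'R4', 'R5', 'R6', 'R7'] -> 6

Answer: 6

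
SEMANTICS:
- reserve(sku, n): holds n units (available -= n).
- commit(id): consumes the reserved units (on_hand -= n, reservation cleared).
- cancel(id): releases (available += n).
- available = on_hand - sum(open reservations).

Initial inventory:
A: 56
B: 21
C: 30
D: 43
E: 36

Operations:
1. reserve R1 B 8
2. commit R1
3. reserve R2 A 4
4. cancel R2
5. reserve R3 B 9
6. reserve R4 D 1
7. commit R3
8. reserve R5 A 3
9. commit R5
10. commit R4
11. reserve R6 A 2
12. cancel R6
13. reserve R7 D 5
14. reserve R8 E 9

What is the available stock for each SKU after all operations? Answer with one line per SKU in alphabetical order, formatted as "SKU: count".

Step 1: reserve R1 B 8 -> on_hand[A=56 B=21 C=30 D=43 E=36] avail[A=56 B=13 C=30 D=43 E=36] open={R1}
Step 2: commit R1 -> on_hand[A=56 B=13 C=30 D=43 E=36] avail[A=56 B=13 C=30 D=43 E=36] open={}
Step 3: reserve R2 A 4 -> on_hand[A=56 B=13 C=30 D=43 E=36] avail[A=52 B=13 C=30 D=43 E=36] open={R2}
Step 4: cancel R2 -> on_hand[A=56 B=13 C=30 D=43 E=36] avail[A=56 B=13 C=30 D=43 E=36] open={}
Step 5: reserve R3 B 9 -> on_hand[A=56 B=13 C=30 D=43 E=36] avail[A=56 B=4 C=30 D=43 E=36] open={R3}
Step 6: reserve R4 D 1 -> on_hand[A=56 B=13 C=30 D=43 E=36] avail[A=56 B=4 C=30 D=42 E=36] open={R3,R4}
Step 7: commit R3 -> on_hand[A=56 B=4 C=30 D=43 E=36] avail[A=56 B=4 C=30 D=42 E=36] open={R4}
Step 8: reserve R5 A 3 -> on_hand[A=56 B=4 C=30 D=43 E=36] avail[A=53 B=4 C=30 D=42 E=36] open={R4,R5}
Step 9: commit R5 -> on_hand[A=53 B=4 C=30 D=43 E=36] avail[A=53 B=4 C=30 D=42 E=36] open={R4}
Step 10: commit R4 -> on_hand[A=53 B=4 C=30 D=42 E=36] avail[A=53 B=4 C=30 D=42 E=36] open={}
Step 11: reserve R6 A 2 -> on_hand[A=53 B=4 C=30 D=42 E=36] avail[A=51 B=4 C=30 D=42 E=36] open={R6}
Step 12: cancel R6 -> on_hand[A=53 B=4 C=30 D=42 E=36] avail[A=53 B=4 C=30 D=42 E=36] open={}
Step 13: reserve R7 D 5 -> on_hand[A=53 B=4 C=30 D=42 E=36] avail[A=53 B=4 C=30 D=37 E=36] open={R7}
Step 14: reserve R8 E 9 -> on_hand[A=53 B=4 C=30 D=42 E=36] avail[A=53 B=4 C=30 D=37 E=27] open={R7,R8}

Answer: A: 53
B: 4
C: 30
D: 37
E: 27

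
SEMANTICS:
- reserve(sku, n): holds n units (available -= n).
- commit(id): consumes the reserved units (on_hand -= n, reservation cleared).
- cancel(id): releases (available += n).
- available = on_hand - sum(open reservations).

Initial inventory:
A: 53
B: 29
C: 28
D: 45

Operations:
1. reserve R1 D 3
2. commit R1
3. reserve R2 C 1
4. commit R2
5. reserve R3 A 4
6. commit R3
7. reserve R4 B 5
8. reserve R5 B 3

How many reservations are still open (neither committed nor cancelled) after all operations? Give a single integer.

Answer: 2

Derivation:
Step 1: reserve R1 D 3 -> on_hand[A=53 B=29 C=28 D=45] avail[A=53 B=29 C=28 D=42] open={R1}
Step 2: commit R1 -> on_hand[A=53 B=29 C=28 D=42] avail[A=53 B=29 C=28 D=42] open={}
Step 3: reserve R2 C 1 -> on_hand[A=53 B=29 C=28 D=42] avail[A=53 B=29 C=27 D=42] open={R2}
Step 4: commit R2 -> on_hand[A=53 B=29 C=27 D=42] avail[A=53 B=29 C=27 D=42] open={}
Step 5: reserve R3 A 4 -> on_hand[A=53 B=29 C=27 D=42] avail[A=49 B=29 C=27 D=42] open={R3}
Step 6: commit R3 -> on_hand[A=49 B=29 C=27 D=42] avail[A=49 B=29 C=27 D=42] open={}
Step 7: reserve R4 B 5 -> on_hand[A=49 B=29 C=27 D=42] avail[A=49 B=24 C=27 D=42] open={R4}
Step 8: reserve R5 B 3 -> on_hand[A=49 B=29 C=27 D=42] avail[A=49 B=21 C=27 D=42] open={R4,R5}
Open reservations: ['R4', 'R5'] -> 2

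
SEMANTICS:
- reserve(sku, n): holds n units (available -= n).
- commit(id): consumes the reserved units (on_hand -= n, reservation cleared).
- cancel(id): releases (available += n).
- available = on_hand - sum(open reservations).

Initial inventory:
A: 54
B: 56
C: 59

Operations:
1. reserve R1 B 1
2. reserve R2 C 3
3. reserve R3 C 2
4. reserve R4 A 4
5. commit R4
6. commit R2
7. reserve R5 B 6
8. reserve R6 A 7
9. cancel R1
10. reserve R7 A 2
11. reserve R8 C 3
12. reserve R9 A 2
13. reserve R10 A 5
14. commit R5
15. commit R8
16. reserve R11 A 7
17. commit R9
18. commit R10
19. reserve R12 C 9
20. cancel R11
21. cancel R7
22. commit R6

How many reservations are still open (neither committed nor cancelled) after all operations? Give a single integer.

Step 1: reserve R1 B 1 -> on_hand[A=54 B=56 C=59] avail[A=54 B=55 C=59] open={R1}
Step 2: reserve R2 C 3 -> on_hand[A=54 B=56 C=59] avail[A=54 B=55 C=56] open={R1,R2}
Step 3: reserve R3 C 2 -> on_hand[A=54 B=56 C=59] avail[A=54 B=55 C=54] open={R1,R2,R3}
Step 4: reserve R4 A 4 -> on_hand[A=54 B=56 C=59] avail[A=50 B=55 C=54] open={R1,R2,R3,R4}
Step 5: commit R4 -> on_hand[A=50 B=56 C=59] avail[A=50 B=55 C=54] open={R1,R2,R3}
Step 6: commit R2 -> on_hand[A=50 B=56 C=56] avail[A=50 B=55 C=54] open={R1,R3}
Step 7: reserve R5 B 6 -> on_hand[A=50 B=56 C=56] avail[A=50 B=49 C=54] open={R1,R3,R5}
Step 8: reserve R6 A 7 -> on_hand[A=50 B=56 C=56] avail[A=43 B=49 C=54] open={R1,R3,R5,R6}
Step 9: cancel R1 -> on_hand[A=50 B=56 C=56] avail[A=43 B=50 C=54] open={R3,R5,R6}
Step 10: reserve R7 A 2 -> on_hand[A=50 B=56 C=56] avail[A=41 B=50 C=54] open={R3,R5,R6,R7}
Step 11: reserve R8 C 3 -> on_hand[A=50 B=56 C=56] avail[A=41 B=50 C=51] open={R3,R5,R6,R7,R8}
Step 12: reserve R9 A 2 -> on_hand[A=50 B=56 C=56] avail[A=39 B=50 C=51] open={R3,R5,R6,R7,R8,R9}
Step 13: reserve R10 A 5 -> on_hand[A=50 B=56 C=56] avail[A=34 B=50 C=51] open={R10,R3,R5,R6,R7,R8,R9}
Step 14: commit R5 -> on_hand[A=50 B=50 C=56] avail[A=34 B=50 C=51] open={R10,R3,R6,R7,R8,R9}
Step 15: commit R8 -> on_hand[A=50 B=50 C=53] avail[A=34 B=50 C=51] open={R10,R3,R6,R7,R9}
Step 16: reserve R11 A 7 -> on_hand[A=50 B=50 C=53] avail[A=27 B=50 C=51] open={R10,R11,R3,R6,R7,R9}
Step 17: commit R9 -> on_hand[A=48 B=50 C=53] avail[A=27 B=50 C=51] open={R10,R11,R3,R6,R7}
Step 18: commit R10 -> on_hand[A=43 B=50 C=53] avail[A=27 B=50 C=51] open={R11,R3,R6,R7}
Step 19: reserve R12 C 9 -> on_hand[A=43 B=50 C=53] avail[A=27 B=50 C=42] open={R11,R12,R3,R6,R7}
Step 20: cancel R11 -> on_hand[A=43 B=50 C=53] avail[A=34 B=50 C=42] open={R12,R3,R6,R7}
Step 21: cancel R7 -> on_hand[A=43 B=50 C=53] avail[A=36 B=50 C=42] open={R12,R3,R6}
Step 22: commit R6 -> on_hand[A=36 B=50 C=53] avail[A=36 B=50 C=42] open={R12,R3}
Open reservations: ['R12', 'R3'] -> 2

Answer: 2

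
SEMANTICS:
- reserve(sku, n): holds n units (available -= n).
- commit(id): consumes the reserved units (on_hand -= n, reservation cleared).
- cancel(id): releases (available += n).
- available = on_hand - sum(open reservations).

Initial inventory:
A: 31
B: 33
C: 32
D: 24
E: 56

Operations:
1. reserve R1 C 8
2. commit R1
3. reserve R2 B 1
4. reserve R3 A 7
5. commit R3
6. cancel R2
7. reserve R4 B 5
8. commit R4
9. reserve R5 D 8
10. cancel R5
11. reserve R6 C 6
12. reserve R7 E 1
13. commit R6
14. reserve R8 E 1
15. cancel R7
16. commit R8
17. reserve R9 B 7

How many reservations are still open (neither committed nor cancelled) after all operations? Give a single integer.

Answer: 1

Derivation:
Step 1: reserve R1 C 8 -> on_hand[A=31 B=33 C=32 D=24 E=56] avail[A=31 B=33 C=24 D=24 E=56] open={R1}
Step 2: commit R1 -> on_hand[A=31 B=33 C=24 D=24 E=56] avail[A=31 B=33 C=24 D=24 E=56] open={}
Step 3: reserve R2 B 1 -> on_hand[A=31 B=33 C=24 D=24 E=56] avail[A=31 B=32 C=24 D=24 E=56] open={R2}
Step 4: reserve R3 A 7 -> on_hand[A=31 B=33 C=24 D=24 E=56] avail[A=24 B=32 C=24 D=24 E=56] open={R2,R3}
Step 5: commit R3 -> on_hand[A=24 B=33 C=24 D=24 E=56] avail[A=24 B=32 C=24 D=24 E=56] open={R2}
Step 6: cancel R2 -> on_hand[A=24 B=33 C=24 D=24 E=56] avail[A=24 B=33 C=24 D=24 E=56] open={}
Step 7: reserve R4 B 5 -> on_hand[A=24 B=33 C=24 D=24 E=56] avail[A=24 B=28 C=24 D=24 E=56] open={R4}
Step 8: commit R4 -> on_hand[A=24 B=28 C=24 D=24 E=56] avail[A=24 B=28 C=24 D=24 E=56] open={}
Step 9: reserve R5 D 8 -> on_hand[A=24 B=28 C=24 D=24 E=56] avail[A=24 B=28 C=24 D=16 E=56] open={R5}
Step 10: cancel R5 -> on_hand[A=24 B=28 C=24 D=24 E=56] avail[A=24 B=28 C=24 D=24 E=56] open={}
Step 11: reserve R6 C 6 -> on_hand[A=24 B=28 C=24 D=24 E=56] avail[A=24 B=28 C=18 D=24 E=56] open={R6}
Step 12: reserve R7 E 1 -> on_hand[A=24 B=28 C=24 D=24 E=56] avail[A=24 B=28 C=18 D=24 E=55] open={R6,R7}
Step 13: commit R6 -> on_hand[A=24 B=28 C=18 D=24 E=56] avail[A=24 B=28 C=18 D=24 E=55] open={R7}
Step 14: reserve R8 E 1 -> on_hand[A=24 B=28 C=18 D=24 E=56] avail[A=24 B=28 C=18 D=24 E=54] open={R7,R8}
Step 15: cancel R7 -> on_hand[A=24 B=28 C=18 D=24 E=56] avail[A=24 B=28 C=18 D=24 E=55] open={R8}
Step 16: commit R8 -> on_hand[A=24 B=28 C=18 D=24 E=55] avail[A=24 B=28 C=18 D=24 E=55] open={}
Step 17: reserve R9 B 7 -> on_hand[A=24 B=28 C=18 D=24 E=55] avail[A=24 B=21 C=18 D=24 E=55] open={R9}
Open reservations: ['R9'] -> 1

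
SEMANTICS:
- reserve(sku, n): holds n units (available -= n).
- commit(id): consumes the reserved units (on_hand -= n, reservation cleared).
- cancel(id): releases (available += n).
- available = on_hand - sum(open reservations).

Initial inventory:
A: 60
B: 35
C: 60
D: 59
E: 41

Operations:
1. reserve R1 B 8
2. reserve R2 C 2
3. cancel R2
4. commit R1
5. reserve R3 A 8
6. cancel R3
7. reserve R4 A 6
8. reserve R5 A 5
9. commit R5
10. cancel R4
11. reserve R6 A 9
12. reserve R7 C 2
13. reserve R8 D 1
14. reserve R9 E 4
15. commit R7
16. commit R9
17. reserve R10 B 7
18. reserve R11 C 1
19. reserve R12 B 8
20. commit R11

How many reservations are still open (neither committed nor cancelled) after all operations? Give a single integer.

Step 1: reserve R1 B 8 -> on_hand[A=60 B=35 C=60 D=59 E=41] avail[A=60 B=27 C=60 D=59 E=41] open={R1}
Step 2: reserve R2 C 2 -> on_hand[A=60 B=35 C=60 D=59 E=41] avail[A=60 B=27 C=58 D=59 E=41] open={R1,R2}
Step 3: cancel R2 -> on_hand[A=60 B=35 C=60 D=59 E=41] avail[A=60 B=27 C=60 D=59 E=41] open={R1}
Step 4: commit R1 -> on_hand[A=60 B=27 C=60 D=59 E=41] avail[A=60 B=27 C=60 D=59 E=41] open={}
Step 5: reserve R3 A 8 -> on_hand[A=60 B=27 C=60 D=59 E=41] avail[A=52 B=27 C=60 D=59 E=41] open={R3}
Step 6: cancel R3 -> on_hand[A=60 B=27 C=60 D=59 E=41] avail[A=60 B=27 C=60 D=59 E=41] open={}
Step 7: reserve R4 A 6 -> on_hand[A=60 B=27 C=60 D=59 E=41] avail[A=54 B=27 C=60 D=59 E=41] open={R4}
Step 8: reserve R5 A 5 -> on_hand[A=60 B=27 C=60 D=59 E=41] avail[A=49 B=27 C=60 D=59 E=41] open={R4,R5}
Step 9: commit R5 -> on_hand[A=55 B=27 C=60 D=59 E=41] avail[A=49 B=27 C=60 D=59 E=41] open={R4}
Step 10: cancel R4 -> on_hand[A=55 B=27 C=60 D=59 E=41] avail[A=55 B=27 C=60 D=59 E=41] open={}
Step 11: reserve R6 A 9 -> on_hand[A=55 B=27 C=60 D=59 E=41] avail[A=46 B=27 C=60 D=59 E=41] open={R6}
Step 12: reserve R7 C 2 -> on_hand[A=55 B=27 C=60 D=59 E=41] avail[A=46 B=27 C=58 D=59 E=41] open={R6,R7}
Step 13: reserve R8 D 1 -> on_hand[A=55 B=27 C=60 D=59 E=41] avail[A=46 B=27 C=58 D=58 E=41] open={R6,R7,R8}
Step 14: reserve R9 E 4 -> on_hand[A=55 B=27 C=60 D=59 E=41] avail[A=46 B=27 C=58 D=58 E=37] open={R6,R7,R8,R9}
Step 15: commit R7 -> on_hand[A=55 B=27 C=58 D=59 E=41] avail[A=46 B=27 C=58 D=58 E=37] open={R6,R8,R9}
Step 16: commit R9 -> on_hand[A=55 B=27 C=58 D=59 E=37] avail[A=46 B=27 C=58 D=58 E=37] open={R6,R8}
Step 17: reserve R10 B 7 -> on_hand[A=55 B=27 C=58 D=59 E=37] avail[A=46 B=20 C=58 D=58 E=37] open={R10,R6,R8}
Step 18: reserve R11 C 1 -> on_hand[A=55 B=27 C=58 D=59 E=37] avail[A=46 B=20 C=57 D=58 E=37] open={R10,R11,R6,R8}
Step 19: reserve R12 B 8 -> on_hand[A=55 B=27 C=58 D=59 E=37] avail[A=46 B=12 C=57 D=58 E=37] open={R10,R11,R12,R6,R8}
Step 20: commit R11 -> on_hand[A=55 B=27 C=57 D=59 E=37] avail[A=46 B=12 C=57 D=58 E=37] open={R10,R12,R6,R8}
Open reservations: ['R10', 'R12', 'R6', 'R8'] -> 4

Answer: 4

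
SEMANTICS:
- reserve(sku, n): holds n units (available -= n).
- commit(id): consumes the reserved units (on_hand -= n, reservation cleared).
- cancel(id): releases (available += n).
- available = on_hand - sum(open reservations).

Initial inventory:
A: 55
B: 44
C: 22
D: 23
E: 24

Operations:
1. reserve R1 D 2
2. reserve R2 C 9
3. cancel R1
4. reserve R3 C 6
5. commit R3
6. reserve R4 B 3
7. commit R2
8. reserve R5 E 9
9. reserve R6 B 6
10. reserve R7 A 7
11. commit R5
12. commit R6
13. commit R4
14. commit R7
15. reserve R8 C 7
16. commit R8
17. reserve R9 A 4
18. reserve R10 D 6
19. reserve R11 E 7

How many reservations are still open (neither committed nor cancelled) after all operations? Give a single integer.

Answer: 3

Derivation:
Step 1: reserve R1 D 2 -> on_hand[A=55 B=44 C=22 D=23 E=24] avail[A=55 B=44 C=22 D=21 E=24] open={R1}
Step 2: reserve R2 C 9 -> on_hand[A=55 B=44 C=22 D=23 E=24] avail[A=55 B=44 C=13 D=21 E=24] open={R1,R2}
Step 3: cancel R1 -> on_hand[A=55 B=44 C=22 D=23 E=24] avail[A=55 B=44 C=13 D=23 E=24] open={R2}
Step 4: reserve R3 C 6 -> on_hand[A=55 B=44 C=22 D=23 E=24] avail[A=55 B=44 C=7 D=23 E=24] open={R2,R3}
Step 5: commit R3 -> on_hand[A=55 B=44 C=16 D=23 E=24] avail[A=55 B=44 C=7 D=23 E=24] open={R2}
Step 6: reserve R4 B 3 -> on_hand[A=55 B=44 C=16 D=23 E=24] avail[A=55 B=41 C=7 D=23 E=24] open={R2,R4}
Step 7: commit R2 -> on_hand[A=55 B=44 C=7 D=23 E=24] avail[A=55 B=41 C=7 D=23 E=24] open={R4}
Step 8: reserve R5 E 9 -> on_hand[A=55 B=44 C=7 D=23 E=24] avail[A=55 B=41 C=7 D=23 E=15] open={R4,R5}
Step 9: reserve R6 B 6 -> on_hand[A=55 B=44 C=7 D=23 E=24] avail[A=55 B=35 C=7 D=23 E=15] open={R4,R5,R6}
Step 10: reserve R7 A 7 -> on_hand[A=55 B=44 C=7 D=23 E=24] avail[A=48 B=35 C=7 D=23 E=15] open={R4,R5,R6,R7}
Step 11: commit R5 -> on_hand[A=55 B=44 C=7 D=23 E=15] avail[A=48 B=35 C=7 D=23 E=15] open={R4,R6,R7}
Step 12: commit R6 -> on_hand[A=55 B=38 C=7 D=23 E=15] avail[A=48 B=35 C=7 D=23 E=15] open={R4,R7}
Step 13: commit R4 -> on_hand[A=55 B=35 C=7 D=23 E=15] avail[A=48 B=35 C=7 D=23 E=15] open={R7}
Step 14: commit R7 -> on_hand[A=48 B=35 C=7 D=23 E=15] avail[A=48 B=35 C=7 D=23 E=15] open={}
Step 15: reserve R8 C 7 -> on_hand[A=48 B=35 C=7 D=23 E=15] avail[A=48 B=35 C=0 D=23 E=15] open={R8}
Step 16: commit R8 -> on_hand[A=48 B=35 C=0 D=23 E=15] avail[A=48 B=35 C=0 D=23 E=15] open={}
Step 17: reserve R9 A 4 -> on_hand[A=48 B=35 C=0 D=23 E=15] avail[A=44 B=35 C=0 D=23 E=15] open={R9}
Step 18: reserve R10 D 6 -> on_hand[A=48 B=35 C=0 D=23 E=15] avail[A=44 B=35 C=0 D=17 E=15] open={R10,R9}
Step 19: reserve R11 E 7 -> on_hand[A=48 B=35 C=0 D=23 E=15] avail[A=44 B=35 C=0 D=17 E=8] open={R10,R11,R9}
Open reservations: ['R10', 'R11', 'R9'] -> 3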